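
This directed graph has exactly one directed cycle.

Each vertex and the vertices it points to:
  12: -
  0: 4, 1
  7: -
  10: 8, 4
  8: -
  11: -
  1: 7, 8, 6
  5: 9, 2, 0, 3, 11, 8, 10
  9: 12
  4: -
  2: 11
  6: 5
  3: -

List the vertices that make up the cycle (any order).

0, 1, 5, 6

DFS with gray/black marking from 5:
5 gray
  9 gray
    12 gray
    12 black
  9 black
  2 gray
    11 gray
    11 black
  2 black
  0 gray
    4 gray
    4 black
    1 gray
      7 gray
      7 black
      8 gray
      8 black
      6 gray
        6→5: 5 is gray → back edge
Back edge closes the cycle 5 → 0 → 1 → 6 → 5; its vertices are {0, 1, 5, 6}.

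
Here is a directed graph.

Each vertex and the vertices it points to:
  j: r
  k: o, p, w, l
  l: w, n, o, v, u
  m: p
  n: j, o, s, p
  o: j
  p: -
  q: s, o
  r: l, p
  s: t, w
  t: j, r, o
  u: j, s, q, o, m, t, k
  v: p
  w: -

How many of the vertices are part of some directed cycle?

A vertex is on a directed cycle iff it belongs to a strongly connected component of size ≥ 2 (or has a self-loop).
The vertices on cycles are {j, k, l, n, o, q, r, s, t, u} — 10 in total.

10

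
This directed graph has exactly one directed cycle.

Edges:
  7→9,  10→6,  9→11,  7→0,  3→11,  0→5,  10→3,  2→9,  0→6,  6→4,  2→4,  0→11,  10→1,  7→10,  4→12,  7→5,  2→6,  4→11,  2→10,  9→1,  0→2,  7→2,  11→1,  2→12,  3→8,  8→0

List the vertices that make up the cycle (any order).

0, 2, 3, 8, 10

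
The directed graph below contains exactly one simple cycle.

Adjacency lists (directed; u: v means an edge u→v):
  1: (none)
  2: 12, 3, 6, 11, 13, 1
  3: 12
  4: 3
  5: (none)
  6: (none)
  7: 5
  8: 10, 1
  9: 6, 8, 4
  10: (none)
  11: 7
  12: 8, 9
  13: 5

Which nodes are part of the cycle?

DFS with gray/black marking from 12:
12 gray
  8 gray
    10 gray
    10 black
    1 gray
    1 black
  8 black
  9 gray
    6 gray
    6 black
    9→8: 8 black — skip
    4 gray
      3 gray
        3→12: 12 is gray → back edge
Back edge closes the cycle 12 → 9 → 4 → 3 → 12; its vertices are {3, 4, 9, 12}.

3, 4, 9, 12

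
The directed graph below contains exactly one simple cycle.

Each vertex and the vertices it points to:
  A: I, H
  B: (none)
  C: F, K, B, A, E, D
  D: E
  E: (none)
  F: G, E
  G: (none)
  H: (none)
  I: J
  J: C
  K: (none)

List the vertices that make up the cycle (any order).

DFS with gray/black marking from J:
J gray
  C gray
    F gray
      G gray
      G black
      E gray
      E black
    F black
    K gray
    K black
    B gray
    B black
    A gray
      I gray
        I→J: J is gray → back edge
Back edge closes the cycle J → C → A → I → J; its vertices are {A, C, I, J}.

A, C, I, J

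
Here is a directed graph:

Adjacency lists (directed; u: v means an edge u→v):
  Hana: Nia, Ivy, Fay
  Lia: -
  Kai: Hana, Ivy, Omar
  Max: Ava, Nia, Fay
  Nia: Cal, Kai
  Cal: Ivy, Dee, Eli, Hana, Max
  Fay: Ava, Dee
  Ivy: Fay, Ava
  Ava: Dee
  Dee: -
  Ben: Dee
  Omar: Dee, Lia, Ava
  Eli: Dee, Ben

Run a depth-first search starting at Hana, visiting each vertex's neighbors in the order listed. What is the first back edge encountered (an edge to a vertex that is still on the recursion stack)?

Cal→Hana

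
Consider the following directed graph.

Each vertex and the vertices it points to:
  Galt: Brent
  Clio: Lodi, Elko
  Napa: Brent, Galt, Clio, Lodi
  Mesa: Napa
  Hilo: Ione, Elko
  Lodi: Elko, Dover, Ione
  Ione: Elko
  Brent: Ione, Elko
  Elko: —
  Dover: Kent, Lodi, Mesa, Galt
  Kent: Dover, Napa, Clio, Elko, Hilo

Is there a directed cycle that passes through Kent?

Yes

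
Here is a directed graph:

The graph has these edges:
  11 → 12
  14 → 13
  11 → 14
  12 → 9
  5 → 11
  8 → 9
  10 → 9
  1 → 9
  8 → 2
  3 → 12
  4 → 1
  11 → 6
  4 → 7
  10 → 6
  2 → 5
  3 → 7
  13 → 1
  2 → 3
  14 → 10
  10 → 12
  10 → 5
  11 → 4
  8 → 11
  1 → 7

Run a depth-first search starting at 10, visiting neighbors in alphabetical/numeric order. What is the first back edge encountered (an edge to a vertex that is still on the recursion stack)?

14→10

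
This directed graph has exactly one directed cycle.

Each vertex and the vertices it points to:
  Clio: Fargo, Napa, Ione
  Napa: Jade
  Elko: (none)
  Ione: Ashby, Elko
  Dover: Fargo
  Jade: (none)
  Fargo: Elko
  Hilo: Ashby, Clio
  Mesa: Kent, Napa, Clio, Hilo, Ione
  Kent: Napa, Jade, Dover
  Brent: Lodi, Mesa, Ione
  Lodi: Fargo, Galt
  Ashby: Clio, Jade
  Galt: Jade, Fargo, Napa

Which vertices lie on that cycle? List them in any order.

DFS with gray/black marking from Ione:
Ione gray
  Ashby gray
    Clio gray
      Fargo gray
        Elko gray
        Elko black
      Fargo black
      Napa gray
        Jade gray
        Jade black
      Napa black
      Clio→Ione: Ione is gray → back edge
Back edge closes the cycle Ione → Ashby → Clio → Ione; its vertices are {Clio, Ione, Ashby}.

Clio, Ione, Ashby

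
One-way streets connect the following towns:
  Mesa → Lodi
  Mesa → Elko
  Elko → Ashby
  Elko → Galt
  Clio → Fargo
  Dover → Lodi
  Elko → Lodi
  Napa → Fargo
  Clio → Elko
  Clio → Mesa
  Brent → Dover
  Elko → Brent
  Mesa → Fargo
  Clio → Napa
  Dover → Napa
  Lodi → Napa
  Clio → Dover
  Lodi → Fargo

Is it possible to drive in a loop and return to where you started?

No

DFS with white/gray/black marking, starting from Ashby:
Ashby gray
Ashby black
Dover gray
  Lodi gray
    Fargo gray
    Fargo black
    Napa gray
      Napa→Fargo: Fargo black — skip
    Napa black
  Lodi black
  Dover→Napa: Napa black — skip
Dover black
Clio gray
  Clio→Fargo: Fargo black — skip
  Clio→Napa: Napa black — skip
  Mesa gray
    Mesa→Fargo: Fargo black — skip
    Mesa→Lodi: Lodi black — skip
    Elko gray
      Elko→Lodi: Lodi black — skip
      Brent gray
        Brent→Dover: Dover black — skip
      Brent black
      Galt gray
      Galt black
      Elko→Ashby: Ashby black — skip
    Elko black
  Mesa black
  Clio→Dover: Dover black — skip
  Clio→Elko: Elko black — skip
Clio black
Every edge goes to a white or black vertex — no back edge, so the graph is acyclic.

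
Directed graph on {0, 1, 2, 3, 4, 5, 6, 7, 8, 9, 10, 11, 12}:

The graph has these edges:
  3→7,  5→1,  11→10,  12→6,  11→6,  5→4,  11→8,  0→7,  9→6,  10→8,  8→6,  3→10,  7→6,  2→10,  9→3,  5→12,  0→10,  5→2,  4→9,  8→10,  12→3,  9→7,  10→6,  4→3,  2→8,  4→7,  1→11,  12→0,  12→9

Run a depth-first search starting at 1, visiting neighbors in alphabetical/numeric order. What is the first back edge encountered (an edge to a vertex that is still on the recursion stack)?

DFS from 1 (visiting neighbors in alphabetical/numeric order); mark gray on enter, black on exit:
1 gray
  11 gray
    6 gray
    6 black
    8 gray
      8→6: 6 black — skip
      10 gray
        10→6: 6 black — skip
        10→8: 8 is gray → back edge
First back edge: 10 → 8.

10→8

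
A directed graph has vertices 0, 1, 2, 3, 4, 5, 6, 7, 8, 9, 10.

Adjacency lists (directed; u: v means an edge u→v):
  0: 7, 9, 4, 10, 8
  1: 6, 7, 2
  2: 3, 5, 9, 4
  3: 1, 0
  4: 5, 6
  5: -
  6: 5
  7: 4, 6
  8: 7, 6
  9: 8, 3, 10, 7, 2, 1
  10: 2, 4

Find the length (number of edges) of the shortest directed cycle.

For each vertex v, BFS finds the shortest path from v back to v.
The shortest such closed walk is 9 → 2 → 9, length 2.

2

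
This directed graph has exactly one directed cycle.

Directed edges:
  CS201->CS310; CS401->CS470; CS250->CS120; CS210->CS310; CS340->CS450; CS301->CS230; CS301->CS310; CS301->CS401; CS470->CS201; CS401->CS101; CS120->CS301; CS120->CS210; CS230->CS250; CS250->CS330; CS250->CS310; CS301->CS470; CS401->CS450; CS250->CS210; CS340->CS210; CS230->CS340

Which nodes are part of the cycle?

DFS with gray/black marking from CS301:
CS301 gray
  CS470 gray
    CS201 gray
      CS310 gray
      CS310 black
    CS201 black
  CS470 black
  CS301→CS310: CS310 black — skip
  CS230 gray
    CS340 gray
      CS450 gray
      CS450 black
      CS210 gray
        CS210→CS310: CS310 black — skip
      CS210 black
    CS340 black
    CS250 gray
      CS250→CS210: CS210 black — skip
      CS120 gray
        CS120→CS210: CS210 black — skip
        CS120→CS301: CS301 is gray → back edge
Back edge closes the cycle CS301 → CS230 → CS250 → CS120 → CS301; its vertices are {CS120, CS230, CS250, CS301}.

CS120, CS230, CS250, CS301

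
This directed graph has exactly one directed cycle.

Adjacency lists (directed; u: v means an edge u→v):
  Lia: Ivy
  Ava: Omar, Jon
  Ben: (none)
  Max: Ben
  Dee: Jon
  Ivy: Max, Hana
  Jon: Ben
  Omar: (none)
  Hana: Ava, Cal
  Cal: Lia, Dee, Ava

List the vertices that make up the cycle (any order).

DFS with gray/black marking from Ivy:
Ivy gray
  Max gray
    Ben gray
    Ben black
  Max black
  Hana gray
    Ava gray
      Omar gray
      Omar black
      Jon gray
        Jon→Ben: Ben black — skip
      Jon black
    Ava black
    Cal gray
      Lia gray
        Lia→Ivy: Ivy is gray → back edge
Back edge closes the cycle Ivy → Hana → Cal → Lia → Ivy; its vertices are {Cal, Ivy, Lia, Hana}.

Cal, Ivy, Lia, Hana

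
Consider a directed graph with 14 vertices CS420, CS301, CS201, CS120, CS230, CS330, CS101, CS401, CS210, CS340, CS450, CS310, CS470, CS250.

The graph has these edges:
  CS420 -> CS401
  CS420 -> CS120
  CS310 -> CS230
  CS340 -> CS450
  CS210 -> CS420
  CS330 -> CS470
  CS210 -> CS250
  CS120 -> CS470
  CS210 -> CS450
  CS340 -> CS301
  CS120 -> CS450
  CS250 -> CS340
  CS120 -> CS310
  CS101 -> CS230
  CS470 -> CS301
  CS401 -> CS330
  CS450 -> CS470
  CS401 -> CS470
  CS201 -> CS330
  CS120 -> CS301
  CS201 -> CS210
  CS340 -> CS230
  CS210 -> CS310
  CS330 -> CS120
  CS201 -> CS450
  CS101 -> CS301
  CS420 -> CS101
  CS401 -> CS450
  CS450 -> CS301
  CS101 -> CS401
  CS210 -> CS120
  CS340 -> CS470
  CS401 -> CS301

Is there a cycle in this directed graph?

DFS with white/gray/black marking, starting from CS101:
CS101 gray
  CS230 gray
  CS230 black
  CS401 gray
    CS470 gray
      CS301 gray
      CS301 black
    CS470 black
    CS450 gray
      CS450→CS301: CS301 black — skip
      CS450→CS470: CS470 black — skip
    CS450 black
    CS330 gray
      CS330→CS470: CS470 black — skip
      CS120 gray
        CS120→CS301: CS301 black — skip
        CS310 gray
          CS310→CS230: CS230 black — skip
        CS310 black
        CS120→CS470: CS470 black — skip
        CS120→CS450: CS450 black — skip
      CS120 black
    CS330 black
    CS401→CS301: CS301 black — skip
  CS401 black
  CS101→CS301: CS301 black — skip
CS101 black
CS420 gray
  CS420→CS101: CS101 black — skip
  CS420→CS401: CS401 black — skip
  CS420→CS120: CS120 black — skip
CS420 black
CS201 gray
  CS210 gray
    CS210→CS420: CS420 black — skip
    CS250 gray
      CS340 gray
        CS340→CS450: CS450 black — skip
        CS340→CS301: CS301 black — skip
        CS340→CS230: CS230 black — skip
        CS340→CS470: CS470 black — skip
      CS340 black
    CS250 black
    CS210→CS310: CS310 black — skip
    CS210→CS120: CS120 black — skip
    CS210→CS450: CS450 black — skip
  CS210 black
  CS201→CS330: CS330 black — skip
  CS201→CS450: CS450 black — skip
CS201 black
Every edge goes to a white or black vertex — no back edge, so the graph is acyclic.

No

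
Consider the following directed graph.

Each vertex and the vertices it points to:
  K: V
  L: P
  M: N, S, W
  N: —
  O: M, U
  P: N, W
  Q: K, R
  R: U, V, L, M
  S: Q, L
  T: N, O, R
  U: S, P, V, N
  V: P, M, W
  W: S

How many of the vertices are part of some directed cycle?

A vertex is on a directed cycle iff it belongs to a strongly connected component of size ≥ 2 (or has a self-loop).
The vertices on cycles are {K, L, M, P, Q, R, S, U, V, W} — 10 in total.

10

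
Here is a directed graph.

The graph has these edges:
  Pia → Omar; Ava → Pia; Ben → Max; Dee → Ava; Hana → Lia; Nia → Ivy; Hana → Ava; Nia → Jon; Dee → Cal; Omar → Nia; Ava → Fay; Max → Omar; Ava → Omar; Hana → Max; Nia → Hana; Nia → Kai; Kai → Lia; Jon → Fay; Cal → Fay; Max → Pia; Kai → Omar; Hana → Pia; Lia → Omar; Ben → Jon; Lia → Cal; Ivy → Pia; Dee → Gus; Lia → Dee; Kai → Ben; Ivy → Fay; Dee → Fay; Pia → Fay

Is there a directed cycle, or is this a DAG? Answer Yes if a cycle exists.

Yes

DFS with white/gray/black marking, starting from Ava:
Ava gray
  Fay gray
  Fay black
  Pia gray
    Pia→Fay: Fay black — skip
    Omar gray
      Nia gray
        Ivy gray
          Ivy→Fay: Fay black — skip
          Ivy→Pia: Pia is gray → back edge
Back edge found, so a cycle exists: Pia → Omar → Nia → Ivy → Pia.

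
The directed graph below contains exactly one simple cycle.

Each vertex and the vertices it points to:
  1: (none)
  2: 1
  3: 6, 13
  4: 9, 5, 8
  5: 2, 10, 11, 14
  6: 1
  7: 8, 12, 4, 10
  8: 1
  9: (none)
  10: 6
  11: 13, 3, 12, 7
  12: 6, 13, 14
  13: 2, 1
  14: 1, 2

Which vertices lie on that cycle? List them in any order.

4, 5, 7, 11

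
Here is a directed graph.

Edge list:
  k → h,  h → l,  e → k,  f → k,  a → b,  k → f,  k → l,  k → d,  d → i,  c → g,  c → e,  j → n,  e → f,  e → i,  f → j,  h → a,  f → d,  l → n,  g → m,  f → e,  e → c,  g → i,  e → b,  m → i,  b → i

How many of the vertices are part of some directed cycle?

4

A vertex is on a directed cycle iff it belongs to a strongly connected component of size ≥ 2 (or has a self-loop).
The vertices on cycles are {c, e, f, k} — 4 in total.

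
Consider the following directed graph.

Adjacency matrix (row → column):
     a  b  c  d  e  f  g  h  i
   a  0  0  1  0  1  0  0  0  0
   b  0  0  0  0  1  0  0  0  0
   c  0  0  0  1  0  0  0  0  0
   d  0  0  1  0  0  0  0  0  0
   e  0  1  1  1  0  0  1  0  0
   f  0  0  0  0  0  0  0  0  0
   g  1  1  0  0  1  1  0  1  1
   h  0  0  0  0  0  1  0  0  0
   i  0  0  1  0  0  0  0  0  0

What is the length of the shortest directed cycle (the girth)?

For each vertex v, BFS finds the shortest path from v back to v.
The shortest such closed walk is g → e → g, length 2.

2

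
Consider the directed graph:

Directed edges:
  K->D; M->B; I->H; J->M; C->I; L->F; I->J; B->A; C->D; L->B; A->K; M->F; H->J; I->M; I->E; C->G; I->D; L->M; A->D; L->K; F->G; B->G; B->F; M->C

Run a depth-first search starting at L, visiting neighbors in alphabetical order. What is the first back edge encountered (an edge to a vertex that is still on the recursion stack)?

DFS from L (visiting neighbors in alphabetical order); mark gray on enter, black on exit:
L gray
  B gray
    A gray
      D gray
      D black
      K gray
        K→D: D black — skip
      K black
    A black
    F gray
      G gray
      G black
    F black
    B→G: G black — skip
  B black
  L→F: F black — skip
  L→K: K black — skip
  M gray
    M→B: B black — skip
    C gray
      C→D: D black — skip
      C→G: G black — skip
      I gray
        I→D: D black — skip
        E gray
        E black
        H gray
          J gray
            J→M: M is gray → back edge
First back edge: J → M.

J→M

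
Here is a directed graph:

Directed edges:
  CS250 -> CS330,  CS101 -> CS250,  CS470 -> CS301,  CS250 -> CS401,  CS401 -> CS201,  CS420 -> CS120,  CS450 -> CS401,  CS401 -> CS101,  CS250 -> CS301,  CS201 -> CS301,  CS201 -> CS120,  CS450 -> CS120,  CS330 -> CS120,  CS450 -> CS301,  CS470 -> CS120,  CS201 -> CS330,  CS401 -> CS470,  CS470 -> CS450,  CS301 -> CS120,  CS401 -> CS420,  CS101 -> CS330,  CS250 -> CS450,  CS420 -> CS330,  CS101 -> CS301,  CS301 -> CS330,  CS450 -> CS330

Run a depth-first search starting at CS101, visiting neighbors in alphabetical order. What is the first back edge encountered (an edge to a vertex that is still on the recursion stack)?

DFS from CS101 (visiting neighbors in alphabetical order); mark gray on enter, black on exit:
CS101 gray
  CS250 gray
    CS301 gray
      CS120 gray
      CS120 black
      CS330 gray
        CS330→CS120: CS120 black — skip
      CS330 black
    CS301 black
    CS250→CS330: CS330 black — skip
    CS401 gray
      CS401→CS101: CS101 is gray → back edge
First back edge: CS401 → CS101.

CS401->CS101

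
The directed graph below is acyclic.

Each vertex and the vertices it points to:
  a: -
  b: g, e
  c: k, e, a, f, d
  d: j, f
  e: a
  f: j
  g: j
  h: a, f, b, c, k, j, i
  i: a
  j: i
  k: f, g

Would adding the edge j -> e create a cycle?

No

Adding j→e creates a cycle iff e can already reach j.
Explore from e: no path reaches j. The graph stays acyclic.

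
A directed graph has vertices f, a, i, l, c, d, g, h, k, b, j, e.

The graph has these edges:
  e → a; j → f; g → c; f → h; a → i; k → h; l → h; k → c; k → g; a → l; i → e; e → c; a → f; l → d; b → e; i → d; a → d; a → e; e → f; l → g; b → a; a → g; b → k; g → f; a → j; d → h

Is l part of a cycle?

No

l lies on a cycle iff there is a path from l back to itself.
Exploring from l, it never reaches itself; equivalently, its strongly connected component is a singleton.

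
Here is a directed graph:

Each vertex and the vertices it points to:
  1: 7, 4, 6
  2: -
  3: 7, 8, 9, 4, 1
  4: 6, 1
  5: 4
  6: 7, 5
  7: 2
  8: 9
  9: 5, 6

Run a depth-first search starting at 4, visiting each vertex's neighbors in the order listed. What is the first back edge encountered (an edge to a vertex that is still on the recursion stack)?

5->4

DFS from 4 (visiting each vertex's neighbors in the order listed); mark gray on enter, black on exit:
4 gray
  6 gray
    7 gray
      2 gray
      2 black
    7 black
    5 gray
      5→4: 4 is gray → back edge
First back edge: 5 → 4.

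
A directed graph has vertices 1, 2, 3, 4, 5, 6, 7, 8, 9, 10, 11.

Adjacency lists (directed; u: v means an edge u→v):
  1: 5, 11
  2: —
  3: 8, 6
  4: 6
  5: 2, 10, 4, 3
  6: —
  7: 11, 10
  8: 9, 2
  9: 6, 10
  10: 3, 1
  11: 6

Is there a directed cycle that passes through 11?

No

11 lies on a cycle iff there is a path from 11 back to itself.
Exploring from 11, it never reaches itself; equivalently, its strongly connected component is a singleton.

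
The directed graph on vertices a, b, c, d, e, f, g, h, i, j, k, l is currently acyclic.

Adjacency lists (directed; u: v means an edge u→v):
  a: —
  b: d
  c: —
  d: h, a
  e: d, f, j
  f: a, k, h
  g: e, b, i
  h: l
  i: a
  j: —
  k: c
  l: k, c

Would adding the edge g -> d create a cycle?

No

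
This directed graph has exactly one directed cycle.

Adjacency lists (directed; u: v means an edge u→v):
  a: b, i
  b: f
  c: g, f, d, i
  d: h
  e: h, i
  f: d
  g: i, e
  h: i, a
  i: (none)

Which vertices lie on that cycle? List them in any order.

a, b, d, f, h

DFS with gray/black marking from f:
f gray
  d gray
    h gray
      i gray
      i black
      a gray
        b gray
          b→f: f is gray → back edge
Back edge closes the cycle f → d → h → a → b → f; its vertices are {a, b, d, f, h}.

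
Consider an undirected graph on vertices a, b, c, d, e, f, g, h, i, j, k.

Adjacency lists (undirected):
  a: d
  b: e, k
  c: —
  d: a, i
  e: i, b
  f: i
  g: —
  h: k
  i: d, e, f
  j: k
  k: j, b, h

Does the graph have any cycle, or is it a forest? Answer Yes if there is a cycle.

No

DFS, tracking each vertex's parent; an edge to a visited non-parent vertex closes a cycle.
Start from g:
visit g (parent –)
visit a (parent –)
  visit d (parent a)
    d–a: parent, skip
    visit i (parent d)
      i–d: parent, skip
      visit e (parent i)
        e–i: parent, skip
        visit b (parent e)
          b–e: parent, skip
          visit k (parent b)
            visit j (parent k)
              j–k: parent, skip
            k–b: parent, skip
            visit h (parent k)
              h–k: parent, skip
      visit f (parent i)
        f–i: parent, skip
visit c (parent –)
No non-parent visited neighbor found — the graph is a forest.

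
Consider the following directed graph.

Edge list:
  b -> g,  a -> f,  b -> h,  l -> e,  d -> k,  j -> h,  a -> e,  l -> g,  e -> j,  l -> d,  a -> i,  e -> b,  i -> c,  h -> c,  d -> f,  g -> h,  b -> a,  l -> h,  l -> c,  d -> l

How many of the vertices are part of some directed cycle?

5

A vertex is on a directed cycle iff it belongs to a strongly connected component of size ≥ 2 (or has a self-loop).
The vertices on cycles are {a, b, d, e, l} — 5 in total.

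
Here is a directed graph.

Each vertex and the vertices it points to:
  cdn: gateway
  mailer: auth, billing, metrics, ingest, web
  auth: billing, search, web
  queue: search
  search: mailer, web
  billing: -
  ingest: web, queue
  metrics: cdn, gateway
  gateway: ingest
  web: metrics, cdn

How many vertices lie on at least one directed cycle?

9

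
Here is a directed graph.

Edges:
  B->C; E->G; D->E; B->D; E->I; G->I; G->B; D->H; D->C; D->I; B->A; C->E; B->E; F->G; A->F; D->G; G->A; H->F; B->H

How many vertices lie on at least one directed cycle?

A vertex is on a directed cycle iff it belongs to a strongly connected component of size ≥ 2 (or has a self-loop).
The vertices on cycles are {A, B, C, D, E, F, G, H} — 8 in total.

8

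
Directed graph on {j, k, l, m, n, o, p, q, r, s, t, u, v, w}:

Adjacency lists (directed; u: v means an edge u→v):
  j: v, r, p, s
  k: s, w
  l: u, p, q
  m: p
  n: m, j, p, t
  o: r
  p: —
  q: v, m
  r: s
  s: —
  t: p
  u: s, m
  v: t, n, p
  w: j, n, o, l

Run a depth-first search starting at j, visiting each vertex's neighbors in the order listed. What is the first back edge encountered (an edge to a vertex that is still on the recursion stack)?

DFS from j (visiting each vertex's neighbors in the order listed); mark gray on enter, black on exit:
j gray
  v gray
    t gray
      p gray
      p black
    t black
    n gray
      m gray
        m→p: p black — skip
      m black
      n→j: j is gray → back edge
First back edge: n → j.

n->j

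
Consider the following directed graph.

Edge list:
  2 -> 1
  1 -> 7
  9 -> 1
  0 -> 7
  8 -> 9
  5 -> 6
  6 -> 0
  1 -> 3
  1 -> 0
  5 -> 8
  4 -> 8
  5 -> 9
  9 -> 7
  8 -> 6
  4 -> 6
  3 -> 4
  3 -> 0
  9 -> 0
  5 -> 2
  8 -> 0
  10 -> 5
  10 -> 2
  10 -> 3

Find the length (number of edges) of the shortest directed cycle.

5

For each vertex v, BFS finds the shortest path from v back to v.
The shortest such closed walk is 3 → 4 → 8 → 9 → 1 → 3, length 5.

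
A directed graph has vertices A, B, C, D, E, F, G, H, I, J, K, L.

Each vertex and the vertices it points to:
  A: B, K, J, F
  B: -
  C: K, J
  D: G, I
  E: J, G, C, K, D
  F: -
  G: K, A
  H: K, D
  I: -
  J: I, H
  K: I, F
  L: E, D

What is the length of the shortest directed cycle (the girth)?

5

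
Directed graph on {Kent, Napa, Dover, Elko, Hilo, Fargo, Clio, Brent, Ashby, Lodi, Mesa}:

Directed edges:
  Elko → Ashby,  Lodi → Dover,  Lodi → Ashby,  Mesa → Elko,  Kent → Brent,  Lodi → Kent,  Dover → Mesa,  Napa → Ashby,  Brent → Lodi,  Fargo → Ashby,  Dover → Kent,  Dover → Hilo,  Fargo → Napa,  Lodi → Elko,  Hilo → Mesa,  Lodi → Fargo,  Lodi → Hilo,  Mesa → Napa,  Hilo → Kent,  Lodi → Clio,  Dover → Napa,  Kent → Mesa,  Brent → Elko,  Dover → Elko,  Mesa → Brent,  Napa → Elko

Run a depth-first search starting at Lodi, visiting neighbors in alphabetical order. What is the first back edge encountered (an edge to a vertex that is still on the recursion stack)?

Brent->Lodi

DFS from Lodi (visiting neighbors in alphabetical order); mark gray on enter, black on exit:
Lodi gray
  Ashby gray
  Ashby black
  Clio gray
  Clio black
  Dover gray
    Elko gray
      Elko→Ashby: Ashby black — skip
    Elko black
    Hilo gray
      Kent gray
        Brent gray
          Brent→Elko: Elko black — skip
          Brent→Lodi: Lodi is gray → back edge
First back edge: Brent → Lodi.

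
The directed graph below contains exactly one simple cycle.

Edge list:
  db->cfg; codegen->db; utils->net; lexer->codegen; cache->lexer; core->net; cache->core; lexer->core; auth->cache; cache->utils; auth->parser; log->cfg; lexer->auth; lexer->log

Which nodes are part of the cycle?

DFS with gray/black marking from lexer:
lexer gray
  core gray
    net gray
    net black
  core black
  auth gray
    cache gray
      cache→core: core black — skip
      utils gray
        utils→net: net black — skip
      utils black
      cache→lexer: lexer is gray → back edge
Back edge closes the cycle lexer → auth → cache → lexer; its vertices are {auth, cache, lexer}.

auth, cache, lexer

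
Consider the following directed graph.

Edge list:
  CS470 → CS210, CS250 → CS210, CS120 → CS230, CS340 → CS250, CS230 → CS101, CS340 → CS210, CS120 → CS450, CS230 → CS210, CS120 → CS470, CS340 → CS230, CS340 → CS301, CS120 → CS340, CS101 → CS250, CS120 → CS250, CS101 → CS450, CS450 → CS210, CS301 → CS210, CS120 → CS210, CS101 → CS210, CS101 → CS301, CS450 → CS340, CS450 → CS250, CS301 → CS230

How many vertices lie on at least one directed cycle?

A vertex is on a directed cycle iff it belongs to a strongly connected component of size ≥ 2 (or has a self-loop).
The vertices on cycles are {CS101, CS230, CS301, CS340, CS450} — 5 in total.

5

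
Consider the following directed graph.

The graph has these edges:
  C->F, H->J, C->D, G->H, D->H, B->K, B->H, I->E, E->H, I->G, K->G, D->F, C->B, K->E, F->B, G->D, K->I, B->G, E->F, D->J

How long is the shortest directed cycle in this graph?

4

For each vertex v, BFS finds the shortest path from v back to v.
The shortest such closed walk is F → B → G → D → F, length 4.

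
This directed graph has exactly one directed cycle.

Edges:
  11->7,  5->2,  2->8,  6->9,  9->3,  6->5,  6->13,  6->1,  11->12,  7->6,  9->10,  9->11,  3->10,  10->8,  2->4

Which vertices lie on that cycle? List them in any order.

6, 7, 9, 11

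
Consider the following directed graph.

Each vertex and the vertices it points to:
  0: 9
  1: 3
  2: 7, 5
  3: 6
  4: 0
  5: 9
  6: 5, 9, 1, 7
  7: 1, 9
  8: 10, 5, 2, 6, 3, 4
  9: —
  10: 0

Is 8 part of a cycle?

No

8 lies on a cycle iff there is a path from 8 back to itself.
Exploring from 8, it never reaches itself; equivalently, its strongly connected component is a singleton.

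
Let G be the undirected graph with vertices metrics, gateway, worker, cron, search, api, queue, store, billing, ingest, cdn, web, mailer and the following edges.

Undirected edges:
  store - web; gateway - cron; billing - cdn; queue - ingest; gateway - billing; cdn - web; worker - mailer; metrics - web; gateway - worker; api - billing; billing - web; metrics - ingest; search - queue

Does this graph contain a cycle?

DFS, tracking each vertex's parent; an edge to a visited non-parent vertex closes a cycle.
Start from queue:
visit queue (parent –)
  visit ingest (parent queue)
    ingest–queue: parent, skip
    visit metrics (parent ingest)
      visit web (parent metrics)
        visit store (parent web)
          store–web: parent, skip
        visit cdn (parent web)
          cdn–web: parent, skip
          visit billing (parent cdn)
            billing–cdn: parent, skip
            visit gateway (parent billing)
              visit cron (parent gateway)
                cron–gateway: parent, skip
              visit worker (parent gateway)
                worker–gateway: parent, skip
                visit mailer (parent worker)
                  mailer–worker: parent, skip
              gateway–billing: parent, skip
            visit api (parent billing)
              api–billing: parent, skip
            billing–web: web visited and ≠ parent → cycle
Cycle: web – cdn – billing – web.

Yes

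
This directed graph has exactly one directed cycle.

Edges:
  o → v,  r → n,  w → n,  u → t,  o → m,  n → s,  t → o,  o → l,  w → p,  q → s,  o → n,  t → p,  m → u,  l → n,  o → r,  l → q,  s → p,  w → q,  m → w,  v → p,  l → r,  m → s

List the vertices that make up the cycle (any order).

m, o, t, u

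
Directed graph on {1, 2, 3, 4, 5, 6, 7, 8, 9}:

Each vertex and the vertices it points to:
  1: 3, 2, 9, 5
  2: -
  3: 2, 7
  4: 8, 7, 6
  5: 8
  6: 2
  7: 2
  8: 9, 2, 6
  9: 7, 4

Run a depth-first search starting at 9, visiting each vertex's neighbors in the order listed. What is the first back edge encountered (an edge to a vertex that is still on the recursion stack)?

DFS from 9 (visiting each vertex's neighbors in the order listed); mark gray on enter, black on exit:
9 gray
  7 gray
    2 gray
    2 black
  7 black
  4 gray
    8 gray
      8→9: 9 is gray → back edge
First back edge: 8 → 9.

8→9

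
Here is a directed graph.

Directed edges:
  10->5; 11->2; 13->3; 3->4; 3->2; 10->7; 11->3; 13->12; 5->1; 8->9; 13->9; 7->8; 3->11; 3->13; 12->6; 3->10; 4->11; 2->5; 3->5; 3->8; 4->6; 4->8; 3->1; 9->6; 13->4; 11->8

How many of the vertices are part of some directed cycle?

4

A vertex is on a directed cycle iff it belongs to a strongly connected component of size ≥ 2 (or has a self-loop).
The vertices on cycles are {3, 4, 11, 13} — 4 in total.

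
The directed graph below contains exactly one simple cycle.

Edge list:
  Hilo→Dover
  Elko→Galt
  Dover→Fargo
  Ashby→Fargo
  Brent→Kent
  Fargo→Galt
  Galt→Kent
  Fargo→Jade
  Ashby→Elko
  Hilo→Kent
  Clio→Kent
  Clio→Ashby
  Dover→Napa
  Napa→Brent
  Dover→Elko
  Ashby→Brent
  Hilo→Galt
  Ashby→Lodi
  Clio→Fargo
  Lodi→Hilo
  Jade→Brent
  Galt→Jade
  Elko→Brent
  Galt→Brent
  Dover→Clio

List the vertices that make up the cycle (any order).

Clio, Hilo, Lodi, Ashby, Dover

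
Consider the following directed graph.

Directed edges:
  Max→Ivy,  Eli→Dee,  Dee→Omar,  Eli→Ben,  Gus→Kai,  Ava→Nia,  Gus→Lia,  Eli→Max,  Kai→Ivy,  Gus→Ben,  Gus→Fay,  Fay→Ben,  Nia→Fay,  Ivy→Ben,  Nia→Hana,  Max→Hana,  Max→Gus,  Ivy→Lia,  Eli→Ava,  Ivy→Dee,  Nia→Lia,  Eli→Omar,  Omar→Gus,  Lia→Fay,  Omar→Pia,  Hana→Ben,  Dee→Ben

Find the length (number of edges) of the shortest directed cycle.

For each vertex v, BFS finds the shortest path from v back to v.
The shortest such closed walk is Omar → Gus → Kai → Ivy → Dee → Omar, length 5.

5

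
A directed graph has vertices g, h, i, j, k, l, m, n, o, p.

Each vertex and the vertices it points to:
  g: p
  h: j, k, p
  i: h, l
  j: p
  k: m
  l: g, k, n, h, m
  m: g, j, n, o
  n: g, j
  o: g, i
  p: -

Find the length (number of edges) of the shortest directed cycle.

4

For each vertex v, BFS finds the shortest path from v back to v.
The shortest such closed walk is i → l → m → o → i, length 4.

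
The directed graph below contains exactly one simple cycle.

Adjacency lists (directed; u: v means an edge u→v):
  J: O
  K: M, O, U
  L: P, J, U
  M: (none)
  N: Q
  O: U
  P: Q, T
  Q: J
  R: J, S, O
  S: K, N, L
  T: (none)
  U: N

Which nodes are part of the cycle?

J, N, O, Q, U

DFS with gray/black marking from N:
N gray
  Q gray
    J gray
      O gray
        U gray
          U→N: N is gray → back edge
Back edge closes the cycle N → Q → J → O → U → N; its vertices are {J, N, O, Q, U}.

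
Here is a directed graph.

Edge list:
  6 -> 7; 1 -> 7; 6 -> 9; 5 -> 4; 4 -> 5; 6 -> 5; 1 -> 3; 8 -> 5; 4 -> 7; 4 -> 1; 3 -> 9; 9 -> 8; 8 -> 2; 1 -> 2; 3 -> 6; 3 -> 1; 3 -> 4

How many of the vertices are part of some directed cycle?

A vertex is on a directed cycle iff it belongs to a strongly connected component of size ≥ 2 (or has a self-loop).
The vertices on cycles are {1, 3, 4, 5, 6, 8, 9} — 7 in total.

7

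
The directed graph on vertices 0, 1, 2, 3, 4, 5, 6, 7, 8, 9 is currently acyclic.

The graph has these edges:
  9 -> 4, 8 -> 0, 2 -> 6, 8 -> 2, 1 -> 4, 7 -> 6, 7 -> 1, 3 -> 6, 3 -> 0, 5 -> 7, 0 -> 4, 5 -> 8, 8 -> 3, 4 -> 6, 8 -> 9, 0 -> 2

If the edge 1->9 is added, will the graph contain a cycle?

No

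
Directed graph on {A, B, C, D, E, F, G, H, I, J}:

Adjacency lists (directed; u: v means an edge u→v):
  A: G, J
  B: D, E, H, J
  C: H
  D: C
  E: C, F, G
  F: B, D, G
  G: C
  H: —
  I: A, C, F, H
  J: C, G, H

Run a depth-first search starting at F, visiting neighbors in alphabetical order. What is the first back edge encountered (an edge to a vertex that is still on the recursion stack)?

E→F

DFS from F (visiting neighbors in alphabetical order); mark gray on enter, black on exit:
F gray
  B gray
    D gray
      C gray
        H gray
        H black
      C black
    D black
    E gray
      E→C: C black — skip
      E→F: F is gray → back edge
First back edge: E → F.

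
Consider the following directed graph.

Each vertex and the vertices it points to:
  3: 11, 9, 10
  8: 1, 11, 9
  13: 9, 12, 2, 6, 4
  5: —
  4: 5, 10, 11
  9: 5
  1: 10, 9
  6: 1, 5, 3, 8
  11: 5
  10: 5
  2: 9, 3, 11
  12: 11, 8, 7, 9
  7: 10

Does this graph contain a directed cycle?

No

DFS with white/gray/black marking, starting from 3:
3 gray
  11 gray
    5 gray
    5 black
  11 black
  9 gray
    9→5: 5 black — skip
  9 black
  10 gray
    10→5: 5 black — skip
  10 black
3 black
8 gray
  1 gray
    1→10: 10 black — skip
    1→9: 9 black — skip
  1 black
  8→11: 11 black — skip
  8→9: 9 black — skip
8 black
13 gray
  13→9: 9 black — skip
  12 gray
    12→11: 11 black — skip
    12→8: 8 black — skip
    7 gray
      7→10: 10 black — skip
    7 black
    12→9: 9 black — skip
  12 black
  2 gray
    2→9: 9 black — skip
    2→3: 3 black — skip
    2→11: 11 black — skip
  2 black
  6 gray
    6→1: 1 black — skip
    6→5: 5 black — skip
    6→3: 3 black — skip
    6→8: 8 black — skip
  6 black
  4 gray
    4→5: 5 black — skip
    4→10: 10 black — skip
    4→11: 11 black — skip
  4 black
13 black
Every edge goes to a white or black vertex — no back edge, so the graph is acyclic.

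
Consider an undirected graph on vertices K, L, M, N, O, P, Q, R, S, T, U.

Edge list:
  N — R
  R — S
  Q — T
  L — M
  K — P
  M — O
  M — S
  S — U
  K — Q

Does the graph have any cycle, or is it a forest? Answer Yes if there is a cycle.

No

DFS, tracking each vertex's parent; an edge to a visited non-parent vertex closes a cycle.
Start from N:
visit N (parent –)
  visit R (parent N)
    visit S (parent R)
      visit M (parent S)
        visit O (parent M)
          O–M: parent, skip
        M–S: parent, skip
        visit L (parent M)
          L–M: parent, skip
      visit U (parent S)
        U–S: parent, skip
      S–R: parent, skip
    R–N: parent, skip
visit K (parent –)
  visit P (parent K)
    P–K: parent, skip
  visit Q (parent K)
    visit T (parent Q)
      T–Q: parent, skip
    Q–K: parent, skip
No non-parent visited neighbor found — the graph is a forest.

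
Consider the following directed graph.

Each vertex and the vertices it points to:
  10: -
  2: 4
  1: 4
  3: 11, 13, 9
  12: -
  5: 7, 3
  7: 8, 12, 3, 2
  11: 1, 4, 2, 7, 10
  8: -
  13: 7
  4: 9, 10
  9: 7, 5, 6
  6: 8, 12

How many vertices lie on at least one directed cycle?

A vertex is on a directed cycle iff it belongs to a strongly connected component of size ≥ 2 (or has a self-loop).
The vertices on cycles are {1, 2, 3, 4, 5, 7, 9, 11, 13} — 9 in total.

9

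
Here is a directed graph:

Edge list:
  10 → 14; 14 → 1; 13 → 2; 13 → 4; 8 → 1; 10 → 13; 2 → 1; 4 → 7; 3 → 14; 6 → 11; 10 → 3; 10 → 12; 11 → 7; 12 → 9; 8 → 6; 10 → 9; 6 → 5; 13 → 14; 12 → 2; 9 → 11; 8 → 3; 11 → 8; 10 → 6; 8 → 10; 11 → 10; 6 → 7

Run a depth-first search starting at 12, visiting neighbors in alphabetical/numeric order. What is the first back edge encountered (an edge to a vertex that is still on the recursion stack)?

6->11

DFS from 12 (visiting neighbors in alphabetical/numeric order); mark gray on enter, black on exit:
12 gray
  2 gray
    1 gray
    1 black
  2 black
  9 gray
    11 gray
      7 gray
      7 black
      8 gray
        8→1: 1 black — skip
        3 gray
          14 gray
            14→1: 1 black — skip
          14 black
        3 black
        6 gray
          5 gray
          5 black
          6→7: 7 black — skip
          6→11: 11 is gray → back edge
First back edge: 6 → 11.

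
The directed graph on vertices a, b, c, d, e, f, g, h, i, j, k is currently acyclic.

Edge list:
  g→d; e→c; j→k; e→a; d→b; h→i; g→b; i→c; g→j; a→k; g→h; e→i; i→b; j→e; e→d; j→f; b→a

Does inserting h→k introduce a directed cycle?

Adding h→k creates a cycle iff k can already reach h.
Explore from k: no path reaches h. The graph stays acyclic.

No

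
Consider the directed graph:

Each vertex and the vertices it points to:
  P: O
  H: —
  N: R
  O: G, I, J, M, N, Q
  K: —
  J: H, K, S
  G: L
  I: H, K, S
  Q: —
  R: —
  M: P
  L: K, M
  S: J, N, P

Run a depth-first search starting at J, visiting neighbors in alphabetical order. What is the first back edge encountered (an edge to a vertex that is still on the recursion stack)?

DFS from J (visiting neighbors in alphabetical order); mark gray on enter, black on exit:
J gray
  H gray
  H black
  K gray
  K black
  S gray
    S→J: J is gray → back edge
First back edge: S → J.

S→J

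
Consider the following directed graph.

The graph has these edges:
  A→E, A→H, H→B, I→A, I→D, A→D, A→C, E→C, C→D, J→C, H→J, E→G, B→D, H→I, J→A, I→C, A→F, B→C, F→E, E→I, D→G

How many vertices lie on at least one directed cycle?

6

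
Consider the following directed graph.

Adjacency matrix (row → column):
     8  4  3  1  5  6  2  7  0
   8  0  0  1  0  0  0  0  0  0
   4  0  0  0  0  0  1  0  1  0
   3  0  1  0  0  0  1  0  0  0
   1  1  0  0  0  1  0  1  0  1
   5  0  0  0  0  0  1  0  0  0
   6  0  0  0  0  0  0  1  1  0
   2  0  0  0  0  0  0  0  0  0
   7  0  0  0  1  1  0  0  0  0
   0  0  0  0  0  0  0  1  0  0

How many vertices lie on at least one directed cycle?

7

A vertex is on a directed cycle iff it belongs to a strongly connected component of size ≥ 2 (or has a self-loop).
The vertices on cycles are {1, 3, 4, 5, 6, 7, 8} — 7 in total.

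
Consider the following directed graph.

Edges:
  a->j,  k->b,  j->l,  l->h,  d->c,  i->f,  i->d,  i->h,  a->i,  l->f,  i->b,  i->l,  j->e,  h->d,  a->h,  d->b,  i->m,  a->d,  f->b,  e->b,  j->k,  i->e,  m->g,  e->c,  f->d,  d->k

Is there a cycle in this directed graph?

No

DFS with white/gray/black marking, starting from l:
l gray
  f gray
    d gray
      b gray
      b black
      c gray
      c black
      k gray
        k→b: b black — skip
      k black
    d black
    f→b: b black — skip
  f black
  h gray
    h→d: d black — skip
  h black
l black
a gray
  a→d: d black — skip
  a→h: h black — skip
  i gray
    i→d: d black — skip
    i→h: h black — skip
    m gray
      g gray
      g black
    m black
    i→b: b black — skip
    i→f: f black — skip
    i→l: l black — skip
    e gray
      e→b: b black — skip
      e→c: c black — skip
    e black
  i black
  j gray
    j→l: l black — skip
    j→e: e black — skip
    j→k: k black — skip
  j black
a black
Every edge goes to a white or black vertex — no back edge, so the graph is acyclic.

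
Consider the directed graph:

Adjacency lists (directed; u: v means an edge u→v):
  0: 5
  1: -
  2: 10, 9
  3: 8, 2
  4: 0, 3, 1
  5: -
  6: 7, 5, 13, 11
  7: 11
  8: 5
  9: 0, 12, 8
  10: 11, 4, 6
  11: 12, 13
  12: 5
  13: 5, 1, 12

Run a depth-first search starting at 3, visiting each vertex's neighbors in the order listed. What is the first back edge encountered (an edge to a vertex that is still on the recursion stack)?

4→3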